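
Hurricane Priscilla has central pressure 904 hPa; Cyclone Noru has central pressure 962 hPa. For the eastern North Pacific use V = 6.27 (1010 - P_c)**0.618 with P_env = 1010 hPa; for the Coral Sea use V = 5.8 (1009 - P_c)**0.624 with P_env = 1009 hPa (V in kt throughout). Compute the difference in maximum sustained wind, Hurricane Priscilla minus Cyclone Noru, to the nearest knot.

Hurricane Priscilla: ΔP = 106; V ≈ 6.27 × 106^0.618 ≈ 111.92 kt.
Cyclone Noru: ΔP = 47; V ≈ 5.8 × 47^0.624 ≈ 64.09 kt.
Difference ≈ 111.92 − 64.09 = 47.83 → 48 kt.

48 kt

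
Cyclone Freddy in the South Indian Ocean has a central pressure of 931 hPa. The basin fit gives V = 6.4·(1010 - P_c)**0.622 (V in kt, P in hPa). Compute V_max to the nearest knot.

ΔP = 1010 − 931 = 79 hPa.
79^0.622 ≈ 15.147.
V ≈ 6.4 × 15.147 ≈ 96.9 kt.

97 kt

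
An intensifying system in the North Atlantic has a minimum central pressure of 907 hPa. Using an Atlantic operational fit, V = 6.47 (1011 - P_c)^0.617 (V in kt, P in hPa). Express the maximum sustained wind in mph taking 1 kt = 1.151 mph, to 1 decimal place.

ΔP = 1011 − 907 = 104 hPa.
V ≈ 6.47 × 104^0.617 = 6.47 × 17.559 ≈ 113.609 kt.
113.609 × 1.151 ≈ 130.76 mph → 130.8 mph.

130.8 mph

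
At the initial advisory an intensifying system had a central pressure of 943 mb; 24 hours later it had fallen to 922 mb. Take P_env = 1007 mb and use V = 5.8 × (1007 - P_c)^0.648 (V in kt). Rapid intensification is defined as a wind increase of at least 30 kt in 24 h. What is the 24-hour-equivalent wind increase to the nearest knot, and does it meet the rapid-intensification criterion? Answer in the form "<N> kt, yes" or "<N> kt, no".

17 kt, no

V₁: ΔP = 64, V ≈ 5.8 × 64^0.648 ≈ 85.87 kt.
V₂: ΔP = 85, V ≈ 5.8 × 85^0.648 ≈ 103.20 kt.
ΔV over 24 h = 17.33 kt → 24 h equivalent = 17.33 × 24/24 ≈ 17.33 kt.
17 kt < 30 kt ⇒ not rapid intensification.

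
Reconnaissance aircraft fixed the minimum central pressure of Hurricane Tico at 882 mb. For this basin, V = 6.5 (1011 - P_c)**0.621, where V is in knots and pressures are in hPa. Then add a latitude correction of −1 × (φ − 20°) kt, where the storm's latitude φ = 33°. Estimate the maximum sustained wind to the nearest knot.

ΔP = 1011 − 882 = 129 mb.
129^0.621 ≈ 20.449.
V ≈ 6.5 × 20.449 ≈ 132.9 kt.
Latitude correction: −1 × (33 − 20) = -13 kt.
Corrected V ≈ 119.9 kt → 120 kt.

120 kt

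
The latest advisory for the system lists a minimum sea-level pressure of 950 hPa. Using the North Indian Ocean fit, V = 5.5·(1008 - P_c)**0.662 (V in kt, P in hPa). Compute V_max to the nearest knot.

81 kt

ΔP = 1008 − 950 = 58 hPa.
58^0.662 ≈ 14.702.
V ≈ 5.5 × 14.702 ≈ 80.9 kt.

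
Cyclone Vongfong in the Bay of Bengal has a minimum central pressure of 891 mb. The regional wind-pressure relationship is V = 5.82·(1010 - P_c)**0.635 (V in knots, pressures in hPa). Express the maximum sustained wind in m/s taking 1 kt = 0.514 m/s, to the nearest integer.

ΔP = 1010 − 891 = 119 mb.
V ≈ 5.82 × 119^0.635 = 5.82 × 20.796 ≈ 121.031 kt.
121.031 × 0.514 ≈ 62.21 m/s → 62 m/s.

62 m/s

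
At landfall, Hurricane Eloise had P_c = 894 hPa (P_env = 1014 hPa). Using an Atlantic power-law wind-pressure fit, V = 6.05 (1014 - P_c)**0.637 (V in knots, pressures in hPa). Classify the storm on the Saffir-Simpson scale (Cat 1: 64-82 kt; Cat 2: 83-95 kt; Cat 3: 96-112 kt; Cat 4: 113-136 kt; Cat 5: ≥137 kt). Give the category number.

ΔP = 1014 − 894 = 120 hPa.
V ≈ 6.05 × 120^0.637 = 6.05 × 21.11 ≈ 128 kt.
128 kt falls in the Category 4 band.

4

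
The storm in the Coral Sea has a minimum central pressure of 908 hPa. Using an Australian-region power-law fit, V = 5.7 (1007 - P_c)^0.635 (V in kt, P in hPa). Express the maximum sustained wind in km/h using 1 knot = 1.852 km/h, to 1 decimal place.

195.3 km/h

ΔP = 1007 − 908 = 99 hPa.
V ≈ 5.7 × 99^0.635 = 5.7 × 18.502 ≈ 105.464 kt.
105.464 × 1.852 ≈ 195.32 km/h → 195.3 km/h.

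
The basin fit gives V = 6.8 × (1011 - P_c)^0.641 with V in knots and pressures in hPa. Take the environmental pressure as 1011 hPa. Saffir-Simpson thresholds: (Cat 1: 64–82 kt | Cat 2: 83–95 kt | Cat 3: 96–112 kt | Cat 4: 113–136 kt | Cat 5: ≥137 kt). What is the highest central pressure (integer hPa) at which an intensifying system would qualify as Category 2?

961 hPa

Category 2 begins at V = 83 kt.
Required ΔP = (83/6.8)^(1/0.641) = 12.206^1.560 ≈ 49.56 hPa.
P_c ≤ 1011 − 49.56 = 961.44, so the highest integer P_c is 961 hPa.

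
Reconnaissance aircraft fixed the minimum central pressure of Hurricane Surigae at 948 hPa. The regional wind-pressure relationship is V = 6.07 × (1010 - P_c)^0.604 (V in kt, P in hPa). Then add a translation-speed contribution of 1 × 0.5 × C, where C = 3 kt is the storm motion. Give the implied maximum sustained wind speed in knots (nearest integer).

75 kt

ΔP = 1010 − 948 = 62 hPa.
62^0.604 ≈ 12.095.
V ≈ 6.07 × 12.095 ≈ 73.4 kt.
Translation term: 1 × 0.5 × 3 = 1.5 kt.
Corrected V ≈ 74.9 kt → 75 kt.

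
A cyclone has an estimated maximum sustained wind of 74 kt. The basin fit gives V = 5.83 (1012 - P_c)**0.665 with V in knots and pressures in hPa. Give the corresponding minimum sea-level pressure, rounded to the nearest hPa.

966 hPa

ΔP = (V / 5.83)^(1/0.665) = (74/5.83)^1.504.
74/5.83 = 12.693; 12.693^1.504 ≈ 45.66 hPa.
P_c = 1012 − 45.66 = 966.34 ≈ 966 hPa.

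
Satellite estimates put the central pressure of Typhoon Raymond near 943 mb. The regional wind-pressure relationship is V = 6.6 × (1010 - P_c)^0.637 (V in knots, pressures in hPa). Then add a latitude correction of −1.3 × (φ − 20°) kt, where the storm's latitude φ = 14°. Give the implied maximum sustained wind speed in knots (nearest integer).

ΔP = 1010 − 943 = 67 mb.
67^0.637 ≈ 14.562.
V ≈ 6.6 × 14.562 ≈ 96.1 kt.
Latitude correction: −1.3 × (14 − 20) = 7.8 kt.
Corrected V ≈ 103.9 kt → 104 kt.

104 kt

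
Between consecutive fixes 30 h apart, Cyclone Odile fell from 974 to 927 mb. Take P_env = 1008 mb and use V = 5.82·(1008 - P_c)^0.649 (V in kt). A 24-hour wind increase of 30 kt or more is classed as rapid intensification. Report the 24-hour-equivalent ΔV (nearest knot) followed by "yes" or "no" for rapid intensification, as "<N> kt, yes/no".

35 kt, yes

V₁: ΔP = 34, V ≈ 5.82 × 34^0.649 ≈ 57.39 kt.
V₂: ΔP = 81, V ≈ 5.82 × 81^0.649 ≈ 100.82 kt.
ΔV over 30 h = 43.43 kt → 24 h equivalent = 43.43 × 24/30 ≈ 34.74 kt.
35 kt ≥ 30 kt ⇒ rapid intensification.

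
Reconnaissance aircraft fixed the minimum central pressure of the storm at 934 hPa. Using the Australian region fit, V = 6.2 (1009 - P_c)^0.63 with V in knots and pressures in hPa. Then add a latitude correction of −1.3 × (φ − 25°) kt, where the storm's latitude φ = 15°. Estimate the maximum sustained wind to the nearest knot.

107 kt

ΔP = 1009 − 934 = 75 hPa.
75^0.63 ≈ 15.181.
V ≈ 6.2 × 15.181 ≈ 94.1 kt.
Latitude correction: −1.3 × (15 − 25) = 13 kt.
Corrected V ≈ 107.1 kt → 107 kt.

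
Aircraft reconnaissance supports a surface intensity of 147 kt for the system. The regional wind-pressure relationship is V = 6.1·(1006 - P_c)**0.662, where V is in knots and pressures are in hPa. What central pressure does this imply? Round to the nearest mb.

ΔP = (V / 6.1)^(1/0.662) = (147/6.1)^1.511.
147/6.1 = 24.098; 24.098^1.511 ≈ 122.35 mb.
P_c = 1006 − 122.35 = 883.65 ≈ 884 mb.

884 mb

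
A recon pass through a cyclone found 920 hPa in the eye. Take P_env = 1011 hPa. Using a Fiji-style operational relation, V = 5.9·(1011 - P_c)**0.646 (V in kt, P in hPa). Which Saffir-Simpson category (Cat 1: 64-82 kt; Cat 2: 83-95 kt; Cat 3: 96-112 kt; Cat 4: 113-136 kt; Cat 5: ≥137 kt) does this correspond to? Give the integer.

3

ΔP = 1011 − 920 = 91 hPa.
V ≈ 5.9 × 91^0.646 = 5.9 × 18.43 ≈ 109 kt.
109 kt falls in the Category 3 band.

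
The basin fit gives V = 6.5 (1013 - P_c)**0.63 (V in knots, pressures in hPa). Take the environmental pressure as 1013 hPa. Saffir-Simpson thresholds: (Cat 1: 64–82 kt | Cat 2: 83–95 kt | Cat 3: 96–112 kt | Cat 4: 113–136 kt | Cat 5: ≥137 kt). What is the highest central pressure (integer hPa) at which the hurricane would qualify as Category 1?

975 hPa

Category 1 begins at V = 64 kt.
Required ΔP = (64/6.5)^(1/0.63) = 9.846^1.587 ≈ 37.72 hPa.
P_c ≤ 1013 − 37.72 = 975.28, so the highest integer P_c is 975 hPa.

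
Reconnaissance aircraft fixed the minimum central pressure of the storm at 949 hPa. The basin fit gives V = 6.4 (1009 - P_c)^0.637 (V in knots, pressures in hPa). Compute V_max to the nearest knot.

87 kt

ΔP = 1009 − 949 = 60 hPa.
60^0.637 ≈ 13.573.
V ≈ 6.4 × 13.573 ≈ 86.9 kt.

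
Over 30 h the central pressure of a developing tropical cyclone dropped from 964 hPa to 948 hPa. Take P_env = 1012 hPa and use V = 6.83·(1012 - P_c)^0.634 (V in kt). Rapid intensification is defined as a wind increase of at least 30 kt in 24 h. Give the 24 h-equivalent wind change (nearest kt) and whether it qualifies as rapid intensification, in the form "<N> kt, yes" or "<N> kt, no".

V₁: ΔP = 48, V ≈ 6.83 × 48^0.634 ≈ 79.49 kt.
V₂: ΔP = 64, V ≈ 6.83 × 64^0.634 ≈ 95.40 kt.
ΔV over 30 h = 15.91 kt → 24 h equivalent = 15.91 × 24/30 ≈ 12.73 kt.
13 kt < 30 kt ⇒ not rapid intensification.

13 kt, no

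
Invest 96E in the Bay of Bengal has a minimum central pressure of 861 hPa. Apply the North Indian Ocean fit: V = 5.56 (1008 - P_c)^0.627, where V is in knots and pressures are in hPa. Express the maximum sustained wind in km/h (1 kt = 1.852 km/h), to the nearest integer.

ΔP = 1008 − 861 = 147 hPa.
V ≈ 5.56 × 147^0.627 = 5.56 × 22.851 ≈ 127.052 kt.
127.052 × 1.852 ≈ 235.30 km/h → 235 km/h.

235 km/h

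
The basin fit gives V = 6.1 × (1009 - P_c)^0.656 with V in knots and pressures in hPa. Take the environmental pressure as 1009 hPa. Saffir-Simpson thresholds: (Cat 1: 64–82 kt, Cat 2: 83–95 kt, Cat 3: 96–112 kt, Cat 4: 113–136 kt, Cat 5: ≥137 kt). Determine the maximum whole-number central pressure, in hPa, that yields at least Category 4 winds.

Category 4 begins at V = 113 kt.
Required ΔP = (113/6.1)^(1/0.656) = 18.525^1.524 ≈ 85.61 hPa.
P_c ≤ 1009 − 85.61 = 923.39, so the highest integer P_c is 923 hPa.

923 hPa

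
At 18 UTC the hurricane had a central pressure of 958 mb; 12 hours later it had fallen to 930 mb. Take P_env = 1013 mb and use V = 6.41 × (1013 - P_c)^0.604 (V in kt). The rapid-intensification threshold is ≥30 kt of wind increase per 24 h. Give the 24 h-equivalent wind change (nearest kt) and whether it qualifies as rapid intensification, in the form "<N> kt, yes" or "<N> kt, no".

V₁: ΔP = 55, V ≈ 6.41 × 55^0.604 ≈ 72.12 kt.
V₂: ΔP = 83, V ≈ 6.41 × 83^0.604 ≈ 92.47 kt.
ΔV over 12 h = 20.35 kt → 24 h equivalent = 20.35 × 24/12 ≈ 40.70 kt.
41 kt ≥ 30 kt ⇒ rapid intensification.

41 kt, yes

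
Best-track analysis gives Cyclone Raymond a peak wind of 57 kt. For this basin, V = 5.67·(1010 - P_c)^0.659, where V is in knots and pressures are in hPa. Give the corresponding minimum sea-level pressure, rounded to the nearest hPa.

ΔP = (V / 5.67)^(1/0.659) = (57/5.67)^1.517.
57/5.67 = 10.053; 10.053^1.517 ≈ 33.18 hPa.
P_c = 1010 − 33.18 = 976.82 ≈ 977 hPa.

977 hPa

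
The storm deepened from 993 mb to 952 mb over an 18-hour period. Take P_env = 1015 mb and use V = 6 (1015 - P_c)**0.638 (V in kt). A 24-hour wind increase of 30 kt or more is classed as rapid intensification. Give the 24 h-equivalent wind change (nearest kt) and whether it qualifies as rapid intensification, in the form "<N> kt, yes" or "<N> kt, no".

55 kt, yes

V₁: ΔP = 22, V ≈ 6 × 22^0.638 ≈ 43.11 kt.
V₂: ΔP = 63, V ≈ 6 × 63^0.638 ≈ 84.36 kt.
ΔV over 18 h = 41.25 kt → 24 h equivalent = 41.25 × 24/18 ≈ 55.00 kt.
55 kt ≥ 30 kt ⇒ rapid intensification.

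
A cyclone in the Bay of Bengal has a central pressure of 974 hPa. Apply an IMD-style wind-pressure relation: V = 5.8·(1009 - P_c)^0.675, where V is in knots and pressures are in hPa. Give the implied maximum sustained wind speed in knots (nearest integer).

ΔP = 1009 − 974 = 35 hPa.
35^0.675 ≈ 11.022.
V ≈ 5.8 × 11.022 ≈ 63.9 kt.

64 kt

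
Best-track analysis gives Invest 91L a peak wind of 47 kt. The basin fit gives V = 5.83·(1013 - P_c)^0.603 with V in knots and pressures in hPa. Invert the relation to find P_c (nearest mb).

981 mb

ΔP = (V / 5.83)^(1/0.603) = (47/5.83)^1.658.
47/5.83 = 8.062; 8.062^1.658 ≈ 31.86 mb.
P_c = 1013 − 31.86 = 981.14 ≈ 981 mb.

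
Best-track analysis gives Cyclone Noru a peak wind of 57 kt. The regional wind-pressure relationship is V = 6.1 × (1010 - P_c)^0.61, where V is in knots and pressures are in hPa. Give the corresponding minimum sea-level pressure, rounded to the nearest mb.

ΔP = (V / 6.1)^(1/0.61) = (57/6.1)^1.639.
57/6.1 = 9.344; 9.344^1.639 ≈ 39.00 mb.
P_c = 1010 − 39.00 = 971.00 ≈ 971 mb.

971 mb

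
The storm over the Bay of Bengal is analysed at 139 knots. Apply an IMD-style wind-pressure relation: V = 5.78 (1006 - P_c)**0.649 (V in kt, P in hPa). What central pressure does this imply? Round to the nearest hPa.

872 hPa

ΔP = (V / 5.78)^(1/0.649) = (139/5.78)^1.541.
139/5.78 = 24.048; 24.048^1.541 ≈ 134.28 hPa.
P_c = 1006 − 134.28 = 871.72 ≈ 872 hPa.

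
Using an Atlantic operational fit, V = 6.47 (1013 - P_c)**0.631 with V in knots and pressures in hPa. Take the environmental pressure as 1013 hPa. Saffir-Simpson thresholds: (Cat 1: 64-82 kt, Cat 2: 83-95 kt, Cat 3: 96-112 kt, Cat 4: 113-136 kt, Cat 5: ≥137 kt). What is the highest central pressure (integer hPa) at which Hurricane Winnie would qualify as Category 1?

Category 1 begins at V = 64 kt.
Required ΔP = (64/6.47)^(1/0.631) = 9.892^1.585 ≈ 37.78 hPa.
P_c ≤ 1013 − 37.78 = 975.22, so the highest integer P_c is 975 hPa.

975 hPa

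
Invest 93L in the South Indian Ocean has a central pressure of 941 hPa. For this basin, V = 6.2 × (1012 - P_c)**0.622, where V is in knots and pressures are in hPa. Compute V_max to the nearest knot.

88 kt

ΔP = 1012 − 941 = 71 hPa.
71^0.622 ≈ 14.174.
V ≈ 6.2 × 14.174 ≈ 87.9 kt.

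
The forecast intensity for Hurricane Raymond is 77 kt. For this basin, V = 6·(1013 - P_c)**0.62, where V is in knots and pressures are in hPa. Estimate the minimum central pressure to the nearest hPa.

952 hPa

ΔP = (V / 6)^(1/0.62) = (77/6)^1.613.
77/6 = 12.833; 12.833^1.613 ≈ 61.33 hPa.
P_c = 1013 − 61.33 = 951.67 ≈ 952 hPa.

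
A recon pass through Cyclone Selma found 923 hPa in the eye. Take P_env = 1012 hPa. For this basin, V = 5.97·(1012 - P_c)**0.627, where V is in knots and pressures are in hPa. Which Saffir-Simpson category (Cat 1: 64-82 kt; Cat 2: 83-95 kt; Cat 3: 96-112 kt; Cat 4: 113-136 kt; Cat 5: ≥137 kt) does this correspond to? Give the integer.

ΔP = 1012 − 923 = 89 hPa.
V ≈ 5.97 × 89^0.627 = 5.97 × 16.68 ≈ 100 kt.
100 kt falls in the Category 3 band.

3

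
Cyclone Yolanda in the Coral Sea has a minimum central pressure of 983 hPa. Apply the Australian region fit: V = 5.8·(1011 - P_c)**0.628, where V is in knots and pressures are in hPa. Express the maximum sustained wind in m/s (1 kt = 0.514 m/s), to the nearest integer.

24 m/s

ΔP = 1011 − 983 = 28 hPa.
V ≈ 5.8 × 28^0.628 = 5.8 × 8.106 ≈ 47.016 kt.
47.016 × 0.514 ≈ 24.17 m/s → 24 m/s.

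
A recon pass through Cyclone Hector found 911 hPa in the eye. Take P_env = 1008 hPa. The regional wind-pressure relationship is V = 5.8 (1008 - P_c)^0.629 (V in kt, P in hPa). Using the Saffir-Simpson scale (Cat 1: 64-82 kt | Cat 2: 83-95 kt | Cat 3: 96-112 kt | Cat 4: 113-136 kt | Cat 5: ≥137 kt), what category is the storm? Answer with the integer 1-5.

3

ΔP = 1008 − 911 = 97 hPa.
V ≈ 5.8 × 97^0.629 = 5.8 × 17.77 ≈ 103 kt.
103 kt falls in the Category 3 band.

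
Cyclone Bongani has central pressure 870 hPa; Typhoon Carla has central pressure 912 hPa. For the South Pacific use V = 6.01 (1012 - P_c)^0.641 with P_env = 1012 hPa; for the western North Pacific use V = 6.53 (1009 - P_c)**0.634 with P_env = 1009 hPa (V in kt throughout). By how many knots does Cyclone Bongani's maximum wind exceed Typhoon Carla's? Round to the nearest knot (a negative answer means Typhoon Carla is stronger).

Cyclone Bongani: ΔP = 142; V ≈ 6.01 × 142^0.641 ≈ 144.04 kt.
Typhoon Carla: ΔP = 97; V ≈ 6.53 × 97^0.634 ≈ 118.72 kt.
Difference ≈ 144.04 − 118.72 = 25.32 → 25 kt.

25 kt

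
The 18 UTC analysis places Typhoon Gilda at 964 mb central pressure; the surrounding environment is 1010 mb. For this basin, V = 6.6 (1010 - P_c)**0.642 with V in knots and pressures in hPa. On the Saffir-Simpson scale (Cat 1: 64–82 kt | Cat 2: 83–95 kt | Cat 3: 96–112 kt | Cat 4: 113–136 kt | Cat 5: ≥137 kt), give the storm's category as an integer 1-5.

1

ΔP = 1010 − 964 = 46 mb.
V ≈ 6.6 × 46^0.642 = 6.6 × 11.68 ≈ 77 kt.
77 kt falls in the Category 1 band.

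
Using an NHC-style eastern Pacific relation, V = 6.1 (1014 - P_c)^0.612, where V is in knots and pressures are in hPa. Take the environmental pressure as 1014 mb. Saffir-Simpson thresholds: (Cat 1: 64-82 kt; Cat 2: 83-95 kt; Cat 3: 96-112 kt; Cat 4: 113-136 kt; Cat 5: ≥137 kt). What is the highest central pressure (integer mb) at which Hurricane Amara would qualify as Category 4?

896 mb

Category 4 begins at V = 113 kt.
Required ΔP = (113/6.1)^(1/0.612) = 18.525^1.634 ≈ 117.89 mb.
P_c ≤ 1014 − 117.89 = 896.11, so the highest integer P_c is 896 mb.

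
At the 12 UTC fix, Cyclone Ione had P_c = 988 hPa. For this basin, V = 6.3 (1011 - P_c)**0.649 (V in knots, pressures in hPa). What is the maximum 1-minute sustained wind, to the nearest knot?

ΔP = 1011 − 988 = 23 hPa.
23^0.649 ≈ 7.652.
V ≈ 6.3 × 7.652 ≈ 48.2 kt.

48 kt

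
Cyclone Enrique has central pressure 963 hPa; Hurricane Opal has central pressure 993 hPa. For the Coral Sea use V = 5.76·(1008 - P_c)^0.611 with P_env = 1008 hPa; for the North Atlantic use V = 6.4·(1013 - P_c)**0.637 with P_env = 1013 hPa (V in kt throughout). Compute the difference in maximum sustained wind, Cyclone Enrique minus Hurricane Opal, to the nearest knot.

Cyclone Enrique: ΔP = 45; V ≈ 5.76 × 45^0.611 ≈ 58.96 kt.
Hurricane Opal: ΔP = 20; V ≈ 6.4 × 20^0.637 ≈ 43.15 kt.
Difference ≈ 58.96 − 43.15 = 15.81 → 16 kt.

16 kt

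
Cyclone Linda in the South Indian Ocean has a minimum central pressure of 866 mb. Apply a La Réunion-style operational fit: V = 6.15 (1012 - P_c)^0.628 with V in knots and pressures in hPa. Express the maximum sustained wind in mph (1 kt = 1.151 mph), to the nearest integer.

ΔP = 1012 − 866 = 146 mb.
V ≈ 6.15 × 146^0.628 = 6.15 × 22.867 ≈ 140.633 kt.
140.633 × 1.151 ≈ 161.87 mph → 162 mph.

162 mph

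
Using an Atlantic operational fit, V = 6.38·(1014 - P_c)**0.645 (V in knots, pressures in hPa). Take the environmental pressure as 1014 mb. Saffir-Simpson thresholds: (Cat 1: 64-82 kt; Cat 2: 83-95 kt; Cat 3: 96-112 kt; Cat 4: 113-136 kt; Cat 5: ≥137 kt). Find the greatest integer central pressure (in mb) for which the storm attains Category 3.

947 mb

Category 3 begins at V = 96 kt.
Required ΔP = (96/6.38)^(1/0.645) = 15.047^1.550 ≈ 66.91 mb.
P_c ≤ 1014 − 66.91 = 947.09, so the highest integer P_c is 947 mb.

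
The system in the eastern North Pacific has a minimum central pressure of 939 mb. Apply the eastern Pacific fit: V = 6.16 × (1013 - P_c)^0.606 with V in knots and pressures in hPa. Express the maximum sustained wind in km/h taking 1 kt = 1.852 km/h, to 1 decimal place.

ΔP = 1013 − 939 = 74 mb.
V ≈ 6.16 × 74^0.606 = 6.16 × 13.575 ≈ 83.625 kt.
83.625 × 1.852 ≈ 154.87 km/h → 154.9 km/h.

154.9 km/h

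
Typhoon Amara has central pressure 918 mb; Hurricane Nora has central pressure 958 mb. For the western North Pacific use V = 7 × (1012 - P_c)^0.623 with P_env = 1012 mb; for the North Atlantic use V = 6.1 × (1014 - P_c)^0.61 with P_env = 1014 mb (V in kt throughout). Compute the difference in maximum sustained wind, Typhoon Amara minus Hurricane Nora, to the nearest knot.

Typhoon Amara: ΔP = 94; V ≈ 7 × 94^0.623 ≈ 118.67 kt.
Hurricane Nora: ΔP = 56; V ≈ 6.1 × 56^0.61 ≈ 71.08 kt.
Difference ≈ 118.67 − 71.08 = 47.59 → 48 kt.

48 kt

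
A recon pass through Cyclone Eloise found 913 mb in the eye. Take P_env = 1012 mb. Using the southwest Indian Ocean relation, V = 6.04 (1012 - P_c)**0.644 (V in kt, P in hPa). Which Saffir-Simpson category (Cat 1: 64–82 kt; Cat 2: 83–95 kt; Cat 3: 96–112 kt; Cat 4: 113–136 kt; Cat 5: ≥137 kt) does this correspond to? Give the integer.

ΔP = 1012 − 913 = 99 mb.
V ≈ 6.04 × 99^0.644 = 6.04 × 19.28 ≈ 116 kt.
116 kt falls in the Category 4 band.

4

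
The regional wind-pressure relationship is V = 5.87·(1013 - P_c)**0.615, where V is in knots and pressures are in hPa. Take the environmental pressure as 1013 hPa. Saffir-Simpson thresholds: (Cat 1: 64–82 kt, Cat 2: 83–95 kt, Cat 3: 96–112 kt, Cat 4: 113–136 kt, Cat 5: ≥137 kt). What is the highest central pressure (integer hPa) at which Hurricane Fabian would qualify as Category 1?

Category 1 begins at V = 64 kt.
Required ΔP = (64/5.87)^(1/0.615) = 10.903^1.626 ≈ 48.65 hPa.
P_c ≤ 1013 − 48.65 = 964.35, so the highest integer P_c is 964 hPa.

964 hPa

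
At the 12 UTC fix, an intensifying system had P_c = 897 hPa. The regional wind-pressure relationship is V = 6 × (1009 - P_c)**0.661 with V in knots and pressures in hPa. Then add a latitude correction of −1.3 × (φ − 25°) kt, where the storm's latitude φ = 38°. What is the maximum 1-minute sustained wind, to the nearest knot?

119 kt

ΔP = 1009 − 897 = 112 hPa.
112^0.661 ≈ 22.622.
V ≈ 6 × 22.622 ≈ 135.7 kt.
Latitude correction: −1.3 × (38 − 25) = -16.9 kt.
Corrected V ≈ 118.8 kt → 119 kt.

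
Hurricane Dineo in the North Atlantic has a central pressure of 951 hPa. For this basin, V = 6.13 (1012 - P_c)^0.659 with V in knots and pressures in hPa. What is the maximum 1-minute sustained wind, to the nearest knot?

92 kt

ΔP = 1012 − 951 = 61 hPa.
61^0.659 ≈ 15.015.
V ≈ 6.13 × 15.015 ≈ 92.0 kt.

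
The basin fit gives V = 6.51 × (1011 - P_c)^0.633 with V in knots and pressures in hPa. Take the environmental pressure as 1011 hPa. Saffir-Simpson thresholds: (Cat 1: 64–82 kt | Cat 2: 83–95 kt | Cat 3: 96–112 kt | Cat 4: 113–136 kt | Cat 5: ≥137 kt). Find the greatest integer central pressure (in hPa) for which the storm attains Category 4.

920 hPa

Category 4 begins at V = 113 kt.
Required ΔP = (113/6.51)^(1/0.633) = 17.358^1.580 ≈ 90.81 hPa.
P_c ≤ 1011 − 90.81 = 920.19, so the highest integer P_c is 920 hPa.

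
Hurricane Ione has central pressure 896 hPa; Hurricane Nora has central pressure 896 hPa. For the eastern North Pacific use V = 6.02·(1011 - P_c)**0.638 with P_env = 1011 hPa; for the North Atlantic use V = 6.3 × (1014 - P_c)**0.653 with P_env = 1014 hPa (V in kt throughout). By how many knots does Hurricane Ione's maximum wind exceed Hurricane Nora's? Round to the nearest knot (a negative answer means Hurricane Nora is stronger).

Hurricane Ione: ΔP = 115; V ≈ 6.02 × 115^0.638 ≈ 124.26 kt.
Hurricane Nora: ΔP = 118; V ≈ 6.3 × 118^0.653 ≈ 142.00 kt.
Difference ≈ 124.26 − 142.00 = -17.74 → -18 kt.

-18 kt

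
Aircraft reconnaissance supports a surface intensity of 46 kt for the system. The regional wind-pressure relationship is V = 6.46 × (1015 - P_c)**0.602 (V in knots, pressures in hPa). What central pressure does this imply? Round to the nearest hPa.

989 hPa

ΔP = (V / 6.46)^(1/0.602) = (46/6.46)^1.661.
46/6.46 = 7.121; 7.121^1.661 ≈ 26.07 hPa.
P_c = 1015 − 26.07 = 988.93 ≈ 989 hPa.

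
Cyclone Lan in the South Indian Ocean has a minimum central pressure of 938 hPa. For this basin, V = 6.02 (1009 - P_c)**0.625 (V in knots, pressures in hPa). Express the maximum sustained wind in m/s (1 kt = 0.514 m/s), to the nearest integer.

ΔP = 1009 − 938 = 71 hPa.
V ≈ 6.02 × 71^0.625 = 6.02 × 14.356 ≈ 86.424 kt.
86.424 × 0.514 ≈ 44.42 m/s → 44 m/s.

44 m/s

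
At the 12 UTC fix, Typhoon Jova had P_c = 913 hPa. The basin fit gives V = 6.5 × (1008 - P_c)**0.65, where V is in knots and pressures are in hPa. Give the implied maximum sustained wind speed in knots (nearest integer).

125 kt

ΔP = 1008 − 913 = 95 hPa.
95^0.65 ≈ 19.298.
V ≈ 6.5 × 19.298 ≈ 125.4 kt.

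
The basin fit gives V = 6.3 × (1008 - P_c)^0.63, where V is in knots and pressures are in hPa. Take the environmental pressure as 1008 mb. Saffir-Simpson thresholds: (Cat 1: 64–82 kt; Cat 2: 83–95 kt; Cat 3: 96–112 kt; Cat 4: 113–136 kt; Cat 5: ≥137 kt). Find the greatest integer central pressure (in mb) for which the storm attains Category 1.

968 mb

Category 1 begins at V = 64 kt.
Required ΔP = (64/6.3)^(1/0.63) = 10.159^1.587 ≈ 39.64 mb.
P_c ≤ 1008 − 39.64 = 968.36, so the highest integer P_c is 968 mb.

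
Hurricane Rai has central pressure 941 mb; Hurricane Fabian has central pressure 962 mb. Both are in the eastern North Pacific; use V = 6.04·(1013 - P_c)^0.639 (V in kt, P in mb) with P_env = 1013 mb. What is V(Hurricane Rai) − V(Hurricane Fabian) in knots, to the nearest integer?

Hurricane Rai: ΔP = 72; V ≈ 6.04 × 72^0.639 ≈ 92.87 kt.
Hurricane Fabian: ΔP = 51; V ≈ 6.04 × 51^0.639 ≈ 74.50 kt.
Difference ≈ 92.87 − 74.50 = 18.37 → 18 kt.

18 kt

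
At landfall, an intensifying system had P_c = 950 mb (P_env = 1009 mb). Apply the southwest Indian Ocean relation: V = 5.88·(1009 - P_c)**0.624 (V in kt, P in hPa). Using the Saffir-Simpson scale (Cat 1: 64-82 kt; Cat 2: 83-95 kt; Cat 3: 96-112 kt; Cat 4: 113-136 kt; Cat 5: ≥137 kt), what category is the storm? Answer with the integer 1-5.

1

ΔP = 1009 − 950 = 59 mb.
V ≈ 5.88 × 59^0.624 = 5.88 × 12.74 ≈ 75 kt.
75 kt falls in the Category 1 band.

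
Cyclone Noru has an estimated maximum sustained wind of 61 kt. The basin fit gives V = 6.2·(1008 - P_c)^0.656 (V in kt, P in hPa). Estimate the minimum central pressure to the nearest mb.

ΔP = (V / 6.2)^(1/0.656) = (61/6.2)^1.524.
61/6.2 = 9.839; 9.839^1.524 ≈ 32.63 mb.
P_c = 1008 − 32.63 = 975.37 ≈ 975 mb.

975 mb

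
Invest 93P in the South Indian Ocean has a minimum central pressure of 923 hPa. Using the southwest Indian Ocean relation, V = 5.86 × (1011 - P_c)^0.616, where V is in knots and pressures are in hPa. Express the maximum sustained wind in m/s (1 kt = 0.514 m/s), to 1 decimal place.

ΔP = 1011 − 923 = 88 hPa.
V ≈ 5.86 × 88^0.616 = 5.86 × 15.769 ≈ 92.406 kt.
92.406 × 0.514 ≈ 47.50 m/s → 47.5 m/s.

47.5 m/s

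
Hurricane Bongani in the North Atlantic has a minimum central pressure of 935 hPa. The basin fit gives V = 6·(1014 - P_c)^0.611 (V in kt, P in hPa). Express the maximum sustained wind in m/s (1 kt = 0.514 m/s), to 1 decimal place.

ΔP = 1014 − 935 = 79 hPa.
V ≈ 6 × 79^0.611 = 6 × 14.436 ≈ 86.617 kt.
86.617 × 0.514 ≈ 44.52 m/s → 44.5 m/s.

44.5 m/s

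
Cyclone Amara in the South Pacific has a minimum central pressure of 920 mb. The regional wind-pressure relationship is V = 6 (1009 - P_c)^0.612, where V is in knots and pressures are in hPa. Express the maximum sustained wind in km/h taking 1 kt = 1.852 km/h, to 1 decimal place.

ΔP = 1009 − 920 = 89 mb.
V ≈ 6 × 89^0.612 = 6 × 15.596 ≈ 93.579 kt.
93.579 × 1.852 ≈ 173.31 km/h → 173.3 km/h.

173.3 km/h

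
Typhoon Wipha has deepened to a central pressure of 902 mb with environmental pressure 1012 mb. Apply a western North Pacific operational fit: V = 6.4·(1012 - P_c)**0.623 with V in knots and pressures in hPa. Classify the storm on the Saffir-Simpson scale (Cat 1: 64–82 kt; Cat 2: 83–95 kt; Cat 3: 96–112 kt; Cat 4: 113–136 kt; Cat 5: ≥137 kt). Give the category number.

ΔP = 1012 − 902 = 110 mb.
V ≈ 6.4 × 110^0.623 = 6.4 × 18.70 ≈ 120 kt.
120 kt falls in the Category 4 band.

4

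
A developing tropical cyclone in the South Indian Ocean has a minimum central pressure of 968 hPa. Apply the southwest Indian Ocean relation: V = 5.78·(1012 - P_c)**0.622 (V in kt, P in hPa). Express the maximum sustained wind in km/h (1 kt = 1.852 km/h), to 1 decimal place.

ΔP = 1012 − 968 = 44 hPa.
V ≈ 5.78 × 44^0.622 = 5.78 × 10.525 ≈ 60.835 kt.
60.835 × 1.852 ≈ 112.67 km/h → 112.7 km/h.

112.7 km/h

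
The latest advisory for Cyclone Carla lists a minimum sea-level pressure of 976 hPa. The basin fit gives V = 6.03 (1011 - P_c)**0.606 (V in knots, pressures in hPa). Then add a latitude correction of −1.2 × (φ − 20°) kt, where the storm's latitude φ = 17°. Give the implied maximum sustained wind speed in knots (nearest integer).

56 kt

ΔP = 1011 − 976 = 35 hPa.
35^0.606 ≈ 8.624.
V ≈ 6.03 × 8.624 ≈ 52.0 kt.
Latitude correction: −1.2 × (17 − 20) = 3.6 kt.
Corrected V ≈ 55.6 kt → 56 kt.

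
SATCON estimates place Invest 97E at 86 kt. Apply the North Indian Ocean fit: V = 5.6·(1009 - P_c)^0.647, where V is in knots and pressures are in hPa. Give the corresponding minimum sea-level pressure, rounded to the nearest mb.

941 mb

ΔP = (V / 5.6)^(1/0.647) = (86/5.6)^1.546.
86/5.6 = 15.357; 15.357^1.546 ≈ 68.16 mb.
P_c = 1009 − 68.16 = 940.84 ≈ 941 mb.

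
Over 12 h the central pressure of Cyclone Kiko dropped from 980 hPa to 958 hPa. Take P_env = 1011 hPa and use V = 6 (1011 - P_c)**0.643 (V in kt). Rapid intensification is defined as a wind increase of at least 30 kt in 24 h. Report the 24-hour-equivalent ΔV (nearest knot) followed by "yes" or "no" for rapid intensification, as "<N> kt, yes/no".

45 kt, yes

V₁: ΔP = 31, V ≈ 6 × 31^0.643 ≈ 54.59 kt.
V₂: ΔP = 53, V ≈ 6 × 53^0.643 ≈ 77.07 kt.
ΔV over 12 h = 22.48 kt → 24 h equivalent = 22.48 × 24/12 ≈ 44.96 kt.
45 kt ≥ 30 kt ⇒ rapid intensification.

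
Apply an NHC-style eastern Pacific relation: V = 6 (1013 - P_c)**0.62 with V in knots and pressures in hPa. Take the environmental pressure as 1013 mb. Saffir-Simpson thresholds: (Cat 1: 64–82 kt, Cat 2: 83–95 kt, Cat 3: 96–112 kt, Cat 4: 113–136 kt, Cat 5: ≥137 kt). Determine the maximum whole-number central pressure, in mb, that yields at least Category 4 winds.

Category 4 begins at V = 113 kt.
Required ΔP = (113/6)^(1/0.62) = 18.833^1.613 ≈ 113.85 mb.
P_c ≤ 1013 − 113.85 = 899.15, so the highest integer P_c is 899 mb.

899 mb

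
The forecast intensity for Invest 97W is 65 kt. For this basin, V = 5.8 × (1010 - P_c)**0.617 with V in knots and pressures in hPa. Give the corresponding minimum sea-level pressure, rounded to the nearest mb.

960 mb

ΔP = (V / 5.8)^(1/0.617) = (65/5.8)^1.621.
65/5.8 = 11.207; 11.207^1.621 ≈ 50.23 mb.
P_c = 1010 − 50.23 = 959.77 ≈ 960 mb.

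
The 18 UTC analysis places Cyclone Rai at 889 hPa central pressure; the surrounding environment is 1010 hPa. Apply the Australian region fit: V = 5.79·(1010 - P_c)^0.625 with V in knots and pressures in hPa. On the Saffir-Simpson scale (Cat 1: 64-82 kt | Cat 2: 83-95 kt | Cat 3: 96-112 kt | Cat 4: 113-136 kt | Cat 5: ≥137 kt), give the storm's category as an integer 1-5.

4

ΔP = 1010 − 889 = 121 hPa.
V ≈ 5.79 × 121^0.625 = 5.79 × 20.03 ≈ 116 kt.
116 kt falls in the Category 4 band.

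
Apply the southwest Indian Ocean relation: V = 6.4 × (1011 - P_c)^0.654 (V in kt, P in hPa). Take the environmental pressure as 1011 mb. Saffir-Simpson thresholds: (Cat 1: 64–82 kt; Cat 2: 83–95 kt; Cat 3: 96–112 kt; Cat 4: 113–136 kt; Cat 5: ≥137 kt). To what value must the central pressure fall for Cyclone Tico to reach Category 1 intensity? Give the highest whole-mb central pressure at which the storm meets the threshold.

977 mb

Category 1 begins at V = 64 kt.
Required ΔP = (64/6.4)^(1/0.654) = 10.000^1.529 ≈ 33.81 mb.
P_c ≤ 1011 − 33.81 = 977.19, so the highest integer P_c is 977 mb.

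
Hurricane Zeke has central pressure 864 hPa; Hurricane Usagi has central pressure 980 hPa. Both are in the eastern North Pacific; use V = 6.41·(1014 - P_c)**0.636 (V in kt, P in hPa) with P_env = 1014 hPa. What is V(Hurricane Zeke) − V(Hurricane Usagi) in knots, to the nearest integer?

Hurricane Zeke: ΔP = 150; V ≈ 6.41 × 150^0.636 ≈ 155.19 kt.
Hurricane Usagi: ΔP = 34; V ≈ 6.41 × 34^0.636 ≈ 60.38 kt.
Difference ≈ 155.19 − 60.38 = 94.81 → 95 kt.

95 kt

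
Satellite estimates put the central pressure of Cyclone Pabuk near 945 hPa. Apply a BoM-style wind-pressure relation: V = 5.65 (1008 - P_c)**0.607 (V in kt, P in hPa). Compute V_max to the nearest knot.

70 kt

ΔP = 1008 − 945 = 63 hPa.
63^0.607 ≈ 12.365.
V ≈ 5.65 × 12.365 ≈ 69.9 kt.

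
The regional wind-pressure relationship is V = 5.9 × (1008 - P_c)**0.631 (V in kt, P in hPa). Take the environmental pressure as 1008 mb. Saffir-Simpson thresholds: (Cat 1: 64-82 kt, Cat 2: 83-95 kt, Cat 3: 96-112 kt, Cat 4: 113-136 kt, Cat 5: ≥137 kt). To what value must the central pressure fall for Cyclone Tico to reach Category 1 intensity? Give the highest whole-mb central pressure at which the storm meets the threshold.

964 mb

Category 1 begins at V = 64 kt.
Required ΔP = (64/5.9)^(1/0.631) = 10.847^1.585 ≈ 43.73 mb.
P_c ≤ 1008 − 43.73 = 964.27, so the highest integer P_c is 964 mb.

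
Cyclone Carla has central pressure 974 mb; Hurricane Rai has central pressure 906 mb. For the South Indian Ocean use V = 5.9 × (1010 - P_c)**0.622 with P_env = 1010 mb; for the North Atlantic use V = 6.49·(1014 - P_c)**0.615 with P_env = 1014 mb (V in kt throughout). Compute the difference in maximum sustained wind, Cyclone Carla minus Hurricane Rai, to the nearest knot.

Cyclone Carla: ΔP = 36; V ≈ 5.9 × 36^0.622 ≈ 54.81 kt.
Hurricane Rai: ΔP = 108; V ≈ 6.49 × 108^0.615 ≈ 115.56 kt.
Difference ≈ 54.81 − 115.56 = -60.75 → -61 kt.

-61 kt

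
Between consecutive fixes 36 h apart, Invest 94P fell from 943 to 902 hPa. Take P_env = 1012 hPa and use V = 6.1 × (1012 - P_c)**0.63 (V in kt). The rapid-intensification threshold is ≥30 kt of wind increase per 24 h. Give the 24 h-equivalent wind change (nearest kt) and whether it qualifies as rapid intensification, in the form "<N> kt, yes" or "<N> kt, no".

20 kt, no

V₁: ΔP = 69, V ≈ 6.1 × 69^0.63 ≈ 87.86 kt.
V₂: ΔP = 110, V ≈ 6.1 × 110^0.63 ≈ 117.87 kt.
ΔV over 36 h = 30.01 kt → 24 h equivalent = 30.01 × 24/36 ≈ 20.01 kt.
20 kt < 30 kt ⇒ not rapid intensification.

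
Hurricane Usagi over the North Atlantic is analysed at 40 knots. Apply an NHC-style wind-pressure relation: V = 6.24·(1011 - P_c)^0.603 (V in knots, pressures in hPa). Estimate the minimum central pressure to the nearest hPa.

ΔP = (V / 6.24)^(1/0.603) = (40/6.24)^1.658.
40/6.24 = 6.410; 6.410^1.658 ≈ 21.78 hPa.
P_c = 1011 − 21.78 = 989.22 ≈ 989 hPa.

989 hPa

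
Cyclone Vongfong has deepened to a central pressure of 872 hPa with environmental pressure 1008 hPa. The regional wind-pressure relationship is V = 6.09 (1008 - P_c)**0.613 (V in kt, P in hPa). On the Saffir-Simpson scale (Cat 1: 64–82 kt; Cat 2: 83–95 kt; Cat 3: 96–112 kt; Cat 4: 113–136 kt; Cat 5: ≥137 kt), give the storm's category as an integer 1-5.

ΔP = 1008 − 872 = 136 hPa.
V ≈ 6.09 × 136^0.613 = 6.09 × 20.32 ≈ 124 kt.
124 kt falls in the Category 4 band.

4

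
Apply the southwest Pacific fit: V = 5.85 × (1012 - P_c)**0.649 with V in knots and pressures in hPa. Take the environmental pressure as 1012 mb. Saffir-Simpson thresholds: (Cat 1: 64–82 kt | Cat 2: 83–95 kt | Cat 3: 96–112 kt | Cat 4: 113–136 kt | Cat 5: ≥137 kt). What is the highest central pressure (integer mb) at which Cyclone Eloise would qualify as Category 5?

883 mb

Category 5 begins at V = 137 kt.
Required ΔP = (137/5.85)^(1/0.649) = 23.419^1.541 ≈ 128.90 mb.
P_c ≤ 1012 − 128.90 = 883.10, so the highest integer P_c is 883 mb.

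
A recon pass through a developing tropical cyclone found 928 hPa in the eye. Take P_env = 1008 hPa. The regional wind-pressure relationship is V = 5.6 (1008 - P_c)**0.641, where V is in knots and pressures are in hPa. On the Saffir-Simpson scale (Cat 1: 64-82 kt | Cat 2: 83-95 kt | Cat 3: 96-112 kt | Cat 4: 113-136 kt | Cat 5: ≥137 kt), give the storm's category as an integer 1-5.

2

ΔP = 1008 − 928 = 80 hPa.
V ≈ 5.6 × 80^0.641 = 5.6 × 16.59 ≈ 93 kt.
93 kt falls in the Category 2 band.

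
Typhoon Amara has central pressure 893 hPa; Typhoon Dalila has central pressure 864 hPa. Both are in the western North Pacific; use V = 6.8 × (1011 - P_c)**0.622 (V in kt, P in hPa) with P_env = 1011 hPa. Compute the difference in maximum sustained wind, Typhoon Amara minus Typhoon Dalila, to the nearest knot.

Typhoon Amara: ΔP = 118; V ≈ 6.8 × 118^0.622 ≈ 132.20 kt.
Typhoon Dalila: ΔP = 147; V ≈ 6.8 × 147^0.622 ≈ 151.56 kt.
Difference ≈ 132.20 − 151.56 = -19.36 → -19 kt.

-19 kt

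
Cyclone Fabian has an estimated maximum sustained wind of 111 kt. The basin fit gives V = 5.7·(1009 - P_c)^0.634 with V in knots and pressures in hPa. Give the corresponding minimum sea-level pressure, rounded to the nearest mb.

901 mb

ΔP = (V / 5.7)^(1/0.634) = (111/5.7)^1.577.
111/5.7 = 19.474; 19.474^1.577 ≈ 108.10 mb.
P_c = 1009 − 108.10 = 900.90 ≈ 901 mb.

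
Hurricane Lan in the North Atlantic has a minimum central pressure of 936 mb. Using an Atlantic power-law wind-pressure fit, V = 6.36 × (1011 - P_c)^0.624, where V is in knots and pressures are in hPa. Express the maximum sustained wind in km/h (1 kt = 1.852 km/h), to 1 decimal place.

174.2 km/h

ΔP = 1011 − 936 = 75 mb.
V ≈ 6.36 × 75^0.624 = 6.36 × 14.792 ≈ 94.080 kt.
94.080 × 1.852 ≈ 174.24 km/h → 174.2 km/h.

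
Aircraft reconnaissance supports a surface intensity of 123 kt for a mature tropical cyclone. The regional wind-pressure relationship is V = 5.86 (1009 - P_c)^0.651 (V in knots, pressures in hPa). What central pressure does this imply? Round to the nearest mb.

ΔP = (V / 5.86)^(1/0.651) = (123/5.86)^1.536.
123/5.86 = 20.990; 20.990^1.536 ≈ 107.33 mb.
P_c = 1009 − 107.33 = 901.67 ≈ 902 mb.

902 mb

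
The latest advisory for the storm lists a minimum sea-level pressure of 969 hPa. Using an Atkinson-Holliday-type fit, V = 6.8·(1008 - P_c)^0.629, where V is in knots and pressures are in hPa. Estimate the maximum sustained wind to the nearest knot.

68 kt

ΔP = 1008 − 969 = 39 hPa.
39^0.629 ≈ 10.018.
V ≈ 6.8 × 10.018 ≈ 68.1 kt.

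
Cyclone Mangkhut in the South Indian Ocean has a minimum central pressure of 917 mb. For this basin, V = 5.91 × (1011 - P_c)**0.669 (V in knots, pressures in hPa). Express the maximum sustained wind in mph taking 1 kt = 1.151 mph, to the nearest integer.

142 mph

ΔP = 1011 − 917 = 94 mb.
V ≈ 5.91 × 94^0.669 = 5.91 × 20.894 ≈ 123.484 kt.
123.484 × 1.151 ≈ 142.13 mph → 142 mph.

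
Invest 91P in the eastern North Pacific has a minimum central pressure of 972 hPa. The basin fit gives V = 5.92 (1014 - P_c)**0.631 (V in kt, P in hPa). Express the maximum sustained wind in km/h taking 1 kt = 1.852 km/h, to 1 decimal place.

115.9 km/h

ΔP = 1014 − 972 = 42 hPa.
V ≈ 5.92 × 42^0.631 = 5.92 × 10.575 ≈ 62.603 kt.
62.603 × 1.852 ≈ 115.94 km/h → 115.9 km/h.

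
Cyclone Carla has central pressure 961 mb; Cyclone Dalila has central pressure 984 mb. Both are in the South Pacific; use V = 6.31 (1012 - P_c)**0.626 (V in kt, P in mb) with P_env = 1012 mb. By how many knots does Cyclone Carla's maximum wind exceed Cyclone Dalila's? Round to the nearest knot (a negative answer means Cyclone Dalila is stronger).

23 kt

Cyclone Carla: ΔP = 51; V ≈ 6.31 × 51^0.626 ≈ 73.96 kt.
Cyclone Dalila: ΔP = 28; V ≈ 6.31 × 28^0.626 ≈ 50.81 kt.
Difference ≈ 73.96 − 50.81 = 23.15 → 23 kt.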